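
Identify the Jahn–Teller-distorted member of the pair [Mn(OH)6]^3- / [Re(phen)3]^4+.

[Mn(OH)6]^3-

[Mn(OH)6]^3-: Each hydroxide is −1; balancing the −3 overall charge requires Mn(III). Mn sits in group 7, so the d-electron count is 7 − 3 = 4. Hydroxide is a weak-field ligand for a first-row metal, so the complex is high-spin. The t₂g³e_g¹ (high-spin) configuration has an unevenly filled e_g set; the Jahn–Teller theorem predicts a tetragonal distortion (typically axial elongation) to lift the degeneracy.
[Re(phen)3]^4+: Summing ligand charges against the +4 overall charge gives an oxidation state of +4 for rhenium. Rhenium is a group-7 element; Re(IV) is therefore d³. The d³ configuration leaves the e_g set evenly filled (or empty) — no strong Jahn–Teller driving force.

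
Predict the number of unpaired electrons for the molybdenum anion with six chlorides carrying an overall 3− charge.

Each chloride is −1; balancing the −3 overall charge requires Mo(III).
Mo sits in group 6, so the d-electron count is 6 − 3 = 3.
In an octahedral field the d³ configuration is t₂g³e_g⁰ (only one arrangement possible), giving 3 unpaired electrons.

3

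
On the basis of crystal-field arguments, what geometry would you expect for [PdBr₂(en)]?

square planar

Each bromide is −1; ethylenediamine is neutral; balancing the 0 overall charge requires Pd(II).
Group 10 minus oxidation state 2 gives a d⁸ configuration.
Counting donor atoms: 2×bromide (monodentate) → 2 donors; 1×ethylenediamine (bidentate) → 2 donors. Coordination number = 4.
A 4d d⁸ ion has a large crystal-field splitting; square planar leaves the high-energy d_{x²−y²} orbital empty and maximises CFSE.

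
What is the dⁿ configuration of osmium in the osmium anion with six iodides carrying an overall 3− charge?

Summing ligand charges against the −3 overall charge gives an oxidation state of +3 for osmium.
Os sits in group 8, so the d-electron count is 8 − 3 = 5.

d⁵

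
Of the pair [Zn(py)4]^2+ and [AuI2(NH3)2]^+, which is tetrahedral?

For [Zn(py)4]^2+: Summing ligand charges against the +2 overall charge gives an oxidation state of +2 for zinc. Zinc is a group-12 element; Zn(II) is therefore d¹⁰. A d¹⁰ ion has no crystal-field stabilisation preference between square planar and tetrahedral, so four ligands adopt the sterically favoured tetrahedral geometry. → tetrahedral.
For [AuI2(NH3)2]^+: Ligand charges: each iodide is −1; ammonia is neutral. With an overall charge of +1 the gold centre must be in the +3 oxidation state. Gold is a group-11 element; Au(III) is therefore d⁸. A 5d d⁸ ion has a large crystal-field splitting; square planar leaves the high-energy d_{x²−y²} orbital empty and maximises CFSE. → square planar.

[Zn(py)4]^2+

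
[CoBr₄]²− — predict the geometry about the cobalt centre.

tetrahedral

Ligand charges: each bromide is −1. With an overall charge of −2 the cobalt centre must be in the +2 oxidation state.
Group 9 minus oxidation state 2 gives a d⁷ configuration.
With 4 monodentate ligands the coordination number is 4.
Bromide is a weak-field ligand.
For a high-spin 3d d⁷ ion with weak-field ligands the small Δₜ gives little square-planar CFSE advantage, so four ligands adopt the sterically favoured tetrahedral geometry.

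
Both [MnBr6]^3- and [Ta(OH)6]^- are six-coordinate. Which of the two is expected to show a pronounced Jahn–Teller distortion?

[MnBr6]^3-: Summing ligand charges against the −3 overall charge gives an oxidation state of +3 for manganese. Group 7 minus oxidation state 3 gives a d⁴ configuration. Bromide is a weak-field ligand for a first-row metal, so the complex is high-spin. The t₂g³e_g¹ (high-spin) configuration has an unevenly filled e_g set; the Jahn–Teller theorem predicts a tetragonal distortion (typically axial elongation) to lift the degeneracy.
[Ta(OH)6]^-: Each hydroxide is −1; balancing the −1 overall charge requires Ta(V). Group 5 minus oxidation state 5 gives a d⁰ configuration. The d⁰ configuration leaves the e_g set evenly filled (or empty) — no strong Jahn–Teller driving force.

[MnBr6]^3-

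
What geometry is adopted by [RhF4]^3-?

square planar

Summing ligand charges against the −3 overall charge gives an oxidation state of +1 for rhodium.
Group 9 minus oxidation state 1 gives a d⁸ configuration.
With 4 monodentate ligands the coordination number is 4.
A 4d d⁸ ion has a large crystal-field splitting; square planar leaves the high-energy d_{x²−y²} orbital empty and maximises CFSE.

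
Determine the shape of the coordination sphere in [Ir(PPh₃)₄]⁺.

Summing ligand charges against the +1 overall charge gives an oxidation state of +1 for iridium.
Group 9 minus oxidation state 1 gives a d⁸ configuration.
Coordination number: 4.
A 5d d⁸ ion has a large crystal-field splitting; square planar leaves the high-energy d_{x²−y²} orbital empty and maximises CFSE.

square planar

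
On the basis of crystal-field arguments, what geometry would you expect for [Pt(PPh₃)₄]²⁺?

square planar

Summing ligand charges against the +2 overall charge gives an oxidation state of +2 for platinum.
Group 10 minus oxidation state 2 gives a d⁸ configuration.
With 4 monodentate ligands the coordination number is 4.
A 5d d⁸ ion has a large crystal-field splitting; square planar leaves the high-energy d_{x²−y²} orbital empty and maximises CFSE.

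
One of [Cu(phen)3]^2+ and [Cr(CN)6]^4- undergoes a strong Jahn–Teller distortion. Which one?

[Cu(phen)3]^2+

[Cu(phen)3]^2+: Ligand charges: 1,10-phenanthroline is neutral. With an overall charge of +2 the copper centre must be in the +2 oxidation state. Cu sits in group 11, so the d-electron count is 11 − 2 = 9. The t₂g⁶e_g³ configuration has an unevenly filled e_g set; the Jahn–Teller theorem predicts a tetragonal distortion (typically axial elongation) to lift the degeneracy.
[Cr(CN)6]^4-: Each cyanide is −1; balancing the −4 overall charge requires Cr(II). Cr sits in group 6, so the d-electron count is 6 − 2 = 4. Cyanide is a strong-field ligand (high in the spectrochemical series) for a first-row metal, so the complex is low-spin. The d⁴ configuration leaves the e_g set evenly filled (or empty) — no strong Jahn–Teller driving force.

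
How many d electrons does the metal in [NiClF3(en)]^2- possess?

d8

Each chloride is −1; each fluoride is −1; ethylenediamine is neutral; balancing the −2 overall charge requires Ni(II).
Nickel is a group-10 element; Ni(II) is therefore d⁸.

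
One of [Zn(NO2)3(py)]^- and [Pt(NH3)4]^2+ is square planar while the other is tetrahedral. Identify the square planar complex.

For [Zn(NO2)3(py)]^-: Ligand charges: each nitro (N-bound nitrite) is −1; pyridine is neutral. With an overall charge of −1 the zinc centre must be in the +2 oxidation state. Zinc is a group-12 element; Zn(II) is therefore d¹⁰. A d¹⁰ ion has no crystal-field stabilisation preference between square planar and tetrahedral, so four ligands adopt the sterically favoured tetrahedral geometry. → tetrahedral.
For [Pt(NH3)4]^2+: Ammonia is neutral; balancing the +2 overall charge requires Pt(II). Platinum is a group-10 element; Pt(II) is therefore d⁸. A 5d d⁸ ion has a large crystal-field splitting; square planar leaves the high-energy d_{x²−y²} orbital empty and maximises CFSE. → square planar.

[Pt(NH3)4]^2+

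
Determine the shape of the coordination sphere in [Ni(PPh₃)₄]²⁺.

square planar

Summing ligand charges against the +2 overall charge gives an oxidation state of +2 for nickel.
Nickel is a group-10 element; Ni(II) is therefore d⁸.
With 4 monodentate ligands the coordination number is 4.
Triphenylphosphine is a strong-field ligand (high in the spectrochemical series).
A 3d d⁸ ion with strong-field ligands gains enough CFSE to favour square planar over tetrahedral.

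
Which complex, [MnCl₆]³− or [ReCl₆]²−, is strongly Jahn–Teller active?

[MnCl₆]³−

[MnCl₆]³−: Ligand charges: each chloride is −1. With an overall charge of −3 the manganese centre must be in the +3 oxidation state. Manganese is a group-7 element; Mn(III) is therefore d⁴. Chloride is a weak-field ligand for a first-row metal, so the complex is high-spin. The t₂g³e_g¹ (high-spin) configuration has an unevenly filled e_g set; the Jahn–Teller theorem predicts a tetragonal distortion (typically axial elongation) to lift the degeneracy.
[ReCl₆]²−: Each chloride is −1; balancing the −2 overall charge requires Re(IV). Group 7 minus oxidation state 4 gives a d³ configuration. The d³ configuration leaves the e_g set evenly filled (or empty) — no strong Jahn–Teller driving force.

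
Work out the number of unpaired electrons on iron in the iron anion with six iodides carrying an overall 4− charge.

Ligand charges: each iodide is −1. With an overall charge of −4 the iron centre must be in the +2 oxidation state.
Fe sits in group 8, so the d-electron count is 8 − 2 = 6.
The spin state decides the count: Iodide is a weak-field ligand for a first-row metal, so the complex is high-spin.
An octahedral high-spin d⁶ ion is t₂g⁴e_g², giving 4 unpaired electrons.

4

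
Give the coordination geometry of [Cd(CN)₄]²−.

Ligand charges: each cyanide is −1. With an overall charge of −2 the cadmium centre must be in the +2 oxidation state.
Cadmium is a group-12 element; Cd(II) is therefore d¹⁰.
Coordination number: 4.
A d¹⁰ ion has no crystal-field stabilisation preference between square planar and tetrahedral, so four ligands adopt the sterically favoured tetrahedral geometry.

tetrahedral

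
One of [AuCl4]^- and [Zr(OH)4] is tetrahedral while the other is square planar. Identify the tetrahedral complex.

For [AuCl4]^-: Summing ligand charges against the −1 overall charge gives an oxidation state of +3 for gold. Group 11 minus oxidation state 3 gives a d⁸ configuration. A 5d d⁸ ion has a large crystal-field splitting; square planar leaves the high-energy d_{x²−y²} orbital empty and maximises CFSE. → square planar.
For [Zr(OH)4]: Summing ligand charges against the 0 overall charge gives an oxidation state of +4 for zirconium. Zr sits in group 4, so the d-electron count is 4 − 4 = 0. A d⁰ ion has no crystal-field stabilisation preference between square planar and tetrahedral, so four ligands adopt the sterically favoured tetrahedral geometry. → tetrahedral.

[Zr(OH)4]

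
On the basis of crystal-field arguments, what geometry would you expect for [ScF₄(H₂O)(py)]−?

Each fluoride is −1; water is neutral; pyridine is neutral; balancing the −1 overall charge requires Sc(III).
Scandium is a group-3 element; Sc(III) is therefore d⁰.
With 6 monodentate ligands the coordination number is 6.
Six donors around a single metal centre give an octahedral coordination sphere.

octahedral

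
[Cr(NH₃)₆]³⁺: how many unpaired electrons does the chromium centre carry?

3

Ammonia is neutral; balancing the +3 overall charge requires Cr(III).
Chromium is a group-6 element; Cr(III) is therefore d³.
In an octahedral field the d³ configuration is t₂g³e_g⁰ (only one arrangement possible), giving 3 unpaired electrons.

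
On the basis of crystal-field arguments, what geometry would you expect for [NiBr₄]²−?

Summing ligand charges against the −2 overall charge gives an oxidation state of +2 for nickel.
Ni sits in group 10, so the d-electron count is 10 − 2 = 8.
With 4 monodentate ligands the coordination number is 4.
Bromide is a weak-field ligand.
With weak-field ligands the CFSE gain from square planar is small, so a 3d d⁸ ion takes the sterically preferred tetrahedral geometry.

tetrahedral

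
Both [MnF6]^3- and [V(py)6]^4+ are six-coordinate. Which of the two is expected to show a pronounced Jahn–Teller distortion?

[MnF6]^3-: Summing ligand charges against the −3 overall charge gives an oxidation state of +3 for manganese. Group 7 minus oxidation state 3 gives a d⁴ configuration. Fluoride is a weak-field ligand for a first-row metal, so the complex is high-spin. The t₂g³e_g¹ (high-spin) configuration has an unevenly filled e_g set; the Jahn–Teller theorem predicts a tetragonal distortion (typically axial elongation) to lift the degeneracy.
[V(py)6]^4+: Summing ligand charges against the +4 overall charge gives an oxidation state of +4 for vanadium. V sits in group 5, so the d-electron count is 5 − 4 = 1. The d¹ configuration leaves the e_g set evenly filled (or empty) — no strong Jahn–Teller driving force.

[MnF6]^3-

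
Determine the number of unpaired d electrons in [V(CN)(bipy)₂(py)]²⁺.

Ligand charges: each cyanide is −1; 2,2′-bipyridine is neutral; pyridine is neutral. With an overall charge of +2 the vanadium centre must be in the +3 oxidation state.
V sits in group 5, so the d-electron count is 5 − 3 = 2.
Counting donor atoms: 1×cyanide (monodentate) → 1 donor; 2×2,2′-bipyridine (bidentate) → 4 donors; 1×pyridine (monodentate) → 1 donor. Coordination number = 6.
In an octahedral field the d² configuration is t₂g²e_g⁰ (only one arrangement possible), giving 2 unpaired electrons.

2 unpaired electrons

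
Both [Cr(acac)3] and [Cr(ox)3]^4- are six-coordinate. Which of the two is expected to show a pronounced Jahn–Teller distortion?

[Cr(acac)3]: Each acetylacetonate is −1; balancing the 0 overall charge requires Cr(III). Group 6 minus oxidation state 3 gives a d³ configuration. The d³ configuration leaves the e_g set evenly filled (or empty) — no strong Jahn–Teller driving force.
[Cr(ox)3]^4-: Each oxalate is −2; balancing the −4 overall charge requires Cr(II). Cr sits in group 6, so the d-electron count is 6 − 2 = 4. Oxalate is a weak-field ligand for a first-row metal, so the complex is high-spin. The t₂g³e_g¹ (high-spin) configuration has an unevenly filled e_g set; the Jahn–Teller theorem predicts a tetragonal distortion (typically axial elongation) to lift the degeneracy.

[Cr(ox)3]^4-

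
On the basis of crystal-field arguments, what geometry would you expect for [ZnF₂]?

Each fluoride is −1; balancing the 0 overall charge requires Zn(II).
Zn sits in group 12, so the d-electron count is 12 − 2 = 10.
Coordination number: 2.
A d¹⁰ ion with only two ligands adopts a linear arrangement (sp hybridisation; no CFSE preference).

linear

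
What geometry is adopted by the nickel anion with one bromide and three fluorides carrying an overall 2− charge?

tetrahedral

Each bromide is −1; each fluoride is −1; balancing the −2 overall charge requires Ni(II).
Group 10 minus oxidation state 2 gives a d⁸ configuration.
With 4 monodentate ligands the coordination number is 4.
Bromide and fluoride are weak-field ligands.
With weak-field ligands the CFSE gain from square planar is small, so a 3d d⁸ ion takes the sterically preferred tetrahedral geometry.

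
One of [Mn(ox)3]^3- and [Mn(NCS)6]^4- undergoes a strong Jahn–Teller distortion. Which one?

[Mn(ox)3]^3-: Each oxalate is −2; balancing the −3 overall charge requires Mn(III). Group 7 minus oxidation state 3 gives a d⁴ configuration. Oxalate is a weak-field ligand for a first-row metal, so the complex is high-spin. The t₂g³e_g¹ (high-spin) configuration has an unevenly filled e_g set; the Jahn–Teller theorem predicts a tetragonal distortion (typically axial elongation) to lift the degeneracy.
[Mn(NCS)6]^4-: Each isothiocyanate is −1; balancing the −4 overall charge requires Mn(II). Group 7 minus oxidation state 2 gives a d⁵ configuration. Isothiocyanate is a weak-field ligand for a first-row metal, so the complex is high-spin. The d⁵ configuration leaves the e_g set evenly filled (or empty) — no strong Jahn–Teller driving force.

[Mn(ox)3]^3-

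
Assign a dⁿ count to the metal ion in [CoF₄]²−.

Each fluoride is −1; balancing the −2 overall charge requires Co(II).
Group 9 minus oxidation state 2 gives a d⁷ configuration.

d⁷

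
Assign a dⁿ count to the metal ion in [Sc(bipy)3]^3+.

Ligand charges: 2,2′-bipyridine is neutral. With an overall charge of +3 the scandium centre must be in the +3 oxidation state.
Sc sits in group 3, so the d-electron count is 3 − 3 = 0.

d⁰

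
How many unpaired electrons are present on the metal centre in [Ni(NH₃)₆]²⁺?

2

Ammonia is neutral; balancing the +2 overall charge requires Ni(II).
Ni sits in group 10, so the d-electron count is 10 − 2 = 8.
In an octahedral field the d⁸ configuration is t₂g⁶e_g² (only one arrangement possible), giving 2 unpaired electrons.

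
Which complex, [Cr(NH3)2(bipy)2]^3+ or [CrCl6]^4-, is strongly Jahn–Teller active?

[CrCl6]^4-

[Cr(NH3)2(bipy)2]^3+: Summing ligand charges against the +3 overall charge gives an oxidation state of +3 for chromium. Group 6 minus oxidation state 3 gives a d³ configuration. The d³ configuration leaves the e_g set evenly filled (or empty) — no strong Jahn–Teller driving force.
[CrCl6]^4-: Each chloride is −1; balancing the −4 overall charge requires Cr(II). Group 6 minus oxidation state 2 gives a d⁴ configuration. Chloride is a weak-field ligand for a first-row metal, so the complex is high-spin. The t₂g³e_g¹ (high-spin) configuration has an unevenly filled e_g set; the Jahn–Teller theorem predicts a tetragonal distortion (typically axial elongation) to lift the degeneracy.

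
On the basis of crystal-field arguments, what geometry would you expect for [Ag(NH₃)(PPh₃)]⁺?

Ligand charges: ammonia is neutral; triphenylphosphine is neutral. With an overall charge of +1 the silver centre must be in the +1 oxidation state.
Silver is a group-11 element; Ag(I) is therefore d¹⁰.
With 2 monodentate ligands the coordination number is 2.
A d¹⁰ ion with only two ligands adopts a linear arrangement (sp hybridisation; no CFSE preference).

linear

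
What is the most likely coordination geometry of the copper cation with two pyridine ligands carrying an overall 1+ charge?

Summing ligand charges against the +1 overall charge gives an oxidation state of +1 for copper.
Cu sits in group 11, so the d-electron count is 11 − 1 = 10.
Coordination number: 2.
A d¹⁰ ion with only two ligands adopts a linear arrangement (sp hybridisation; no CFSE preference).

linear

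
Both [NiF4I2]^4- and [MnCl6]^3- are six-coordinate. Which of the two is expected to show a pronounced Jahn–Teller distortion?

[MnCl6]^3-

[NiF4I2]^4-: Ligand charges: each fluoride is −1; each iodide is −1. With an overall charge of −4 the nickel centre must be in the +2 oxidation state. Nickel is a group-10 element; Ni(II) is therefore d⁸. The d⁸ configuration leaves the e_g set evenly filled (or empty) — no strong Jahn–Teller driving force.
[MnCl6]^3-: Ligand charges: each chloride is −1. With an overall charge of −3 the manganese centre must be in the +3 oxidation state. Group 7 minus oxidation state 3 gives a d⁴ configuration. Chloride is a weak-field ligand for a first-row metal, so the complex is high-spin. The t₂g³e_g¹ (high-spin) configuration has an unevenly filled e_g set; the Jahn–Teller theorem predicts a tetragonal distortion (typically axial elongation) to lift the degeneracy.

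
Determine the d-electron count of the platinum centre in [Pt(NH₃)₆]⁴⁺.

d6

Ammonia is neutral; balancing the +4 overall charge requires Pt(IV).
Pt sits in group 10, so the d-electron count is 10 − 4 = 6.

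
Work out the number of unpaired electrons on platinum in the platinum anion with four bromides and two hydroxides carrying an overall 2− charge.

Each bromide is −1; each hydroxide is −1; balancing the −2 overall charge requires Pt(IV).
Platinum is a group-10 element; Pt(IV) is therefore d⁶.
The spin state decides the count: a 5d ion has a large Δₒ and is invariably low-spin.
An octahedral low-spin d⁶ ion is t₂g⁶e_g⁰, giving 0 unpaired electrons.

0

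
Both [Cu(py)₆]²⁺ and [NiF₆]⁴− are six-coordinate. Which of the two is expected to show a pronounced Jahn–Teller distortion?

[Cu(py)₆]²⁺: Pyridine is neutral; balancing the +2 overall charge requires Cu(II). Copper is a group-11 element; Cu(II) is therefore d⁹. The t₂g⁶e_g³ configuration has an unevenly filled e_g set; the Jahn–Teller theorem predicts a tetragonal distortion (typically axial elongation) to lift the degeneracy.
[NiF₆]⁴−: Summing ligand charges against the −4 overall charge gives an oxidation state of +2 for nickel. Nickel is a group-10 element; Ni(II) is therefore d⁸. The d⁸ configuration leaves the e_g set evenly filled (or empty) — no strong Jahn–Teller driving force.

[Cu(py)₆]²⁺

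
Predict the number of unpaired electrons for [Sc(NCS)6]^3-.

0

Each isothiocyanate is −1; balancing the −3 overall charge requires Sc(III).
Scandium is a group-3 element; Sc(III) is therefore d⁰.
In an octahedral field the d⁰ configuration is t₂g⁰e_g⁰, giving 0 unpaired electrons.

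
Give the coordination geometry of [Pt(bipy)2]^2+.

square planar

2,2′-bipyridine is neutral; balancing the +2 overall charge requires Pt(II).
Platinum is a group-10 element; Pt(II) is therefore d⁸.
Counting donor atoms: 2×2,2′-bipyridine (bidentate) → 4 donors. Coordination number = 4.
A 5d d⁸ ion has a large crystal-field splitting; square planar leaves the high-energy d_{x²−y²} orbital empty and maximises CFSE.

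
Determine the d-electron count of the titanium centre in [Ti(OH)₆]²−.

Each hydroxide is −1; balancing the −2 overall charge requires Ti(IV).
Titanium is a group-4 element; Ti(IV) is therefore d⁰.

d⁰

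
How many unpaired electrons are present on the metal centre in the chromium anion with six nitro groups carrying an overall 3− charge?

Each nitro (N-bound nitrite) is −1; balancing the −3 overall charge requires Cr(III).
Group 6 minus oxidation state 3 gives a d³ configuration.
In an octahedral field the d³ configuration is t₂g³e_g⁰ (only one arrangement possible), giving 3 unpaired electrons.

3 unpaired electrons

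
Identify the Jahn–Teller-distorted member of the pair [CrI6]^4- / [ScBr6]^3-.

[CrI6]^4-: Ligand charges: each iodide is −1. With an overall charge of −4 the chromium centre must be in the +2 oxidation state. Chromium is a group-6 element; Cr(II) is therefore d⁴. Iodide is a weak-field ligand for a first-row metal, so the complex is high-spin. The t₂g³e_g¹ (high-spin) configuration has an unevenly filled e_g set; the Jahn–Teller theorem predicts a tetragonal distortion (typically axial elongation) to lift the degeneracy.
[ScBr6]^3-: Summing ligand charges against the −3 overall charge gives an oxidation state of +3 for scandium. Group 3 minus oxidation state 3 gives a d⁰ configuration. The d⁰ configuration leaves the e_g set evenly filled (or empty) — no strong Jahn–Teller driving force.

[CrI6]^4-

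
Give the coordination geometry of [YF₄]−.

Each fluoride is −1; balancing the −1 overall charge requires Y(III).
Yttrium is a group-3 element; Y(III) is therefore d⁰.
With 4 monodentate ligands the coordination number is 4.
A d⁰ ion has no crystal-field stabilisation preference between square planar and tetrahedral, so four ligands adopt the sterically favoured tetrahedral geometry.

tetrahedral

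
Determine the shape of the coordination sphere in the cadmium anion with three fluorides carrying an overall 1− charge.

Each fluoride is −1; balancing the −1 overall charge requires Cd(II).
Group 12 minus oxidation state 2 gives a d¹⁰ configuration.
Coordination number: 3.
Three ligands around a d¹⁰ centre minimise repulsion in a trigonal-planar arrangement.

trigonal planar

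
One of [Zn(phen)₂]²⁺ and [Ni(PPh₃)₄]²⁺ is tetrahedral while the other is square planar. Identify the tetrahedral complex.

For [Zn(phen)₂]²⁺: Ligand charges: 1,10-phenanthroline is neutral. With an overall charge of +2 the zinc centre must be in the +2 oxidation state. Group 12 minus oxidation state 2 gives a d¹⁰ configuration. A d¹⁰ ion has no crystal-field stabilisation preference between square planar and tetrahedral, so four ligands adopt the sterically favoured tetrahedral geometry. → tetrahedral.
For [Ni(PPh₃)₄]²⁺: Triphenylphosphine is neutral; balancing the +2 overall charge requires Ni(II). Nickel is a group-10 element; Ni(II) is therefore d⁸. Triphenylphosphine is a strong-field ligand (high in the spectrochemical series). A 3d d⁸ ion with strong-field ligands gains enough CFSE to favour square planar over tetrahedral. → square planar.

[Zn(phen)₂]²⁺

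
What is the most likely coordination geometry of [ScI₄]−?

tetrahedral

Each iodide is −1; balancing the −1 overall charge requires Sc(III).
Sc sits in group 3, so the d-electron count is 3 − 3 = 0.
With 4 monodentate ligands the coordination number is 4.
A d⁰ ion has no crystal-field stabilisation preference between square planar and tetrahedral, so four ligands adopt the sterically favoured tetrahedral geometry.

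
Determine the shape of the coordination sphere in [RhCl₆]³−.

octahedral

Summing ligand charges against the −3 overall charge gives an oxidation state of +3 for rhodium.
Rhodium is a group-9 element; Rh(III) is therefore d⁶.
With 6 monodentate ligands the coordination number is 6.
Six donors around a single metal centre give an octahedral coordination sphere.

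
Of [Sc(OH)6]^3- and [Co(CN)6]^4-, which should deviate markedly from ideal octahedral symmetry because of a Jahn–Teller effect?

[Co(CN)6]^4-

[Sc(OH)6]^3-: Ligand charges: each hydroxide is −1. With an overall charge of −3 the scandium centre must be in the +3 oxidation state. Group 3 minus oxidation state 3 gives a d⁰ configuration. The d⁰ configuration leaves the e_g set evenly filled (or empty) — no strong Jahn–Teller driving force.
[Co(CN)6]^4-: Each cyanide is −1; balancing the −4 overall charge requires Co(II). Group 9 minus oxidation state 2 gives a d⁷ configuration. Cyanide is a strong-field ligand (high in the spectrochemical series) for a first-row metal, so the complex is low-spin. The t₂g⁶e_g¹ (low-spin) configuration has an unevenly filled e_g set; the Jahn–Teller theorem predicts a tetragonal distortion (typically axial elongation) to lift the degeneracy.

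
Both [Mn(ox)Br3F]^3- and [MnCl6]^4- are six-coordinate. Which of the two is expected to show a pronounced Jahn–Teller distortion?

[Mn(ox)Br3F]^3-

[Mn(ox)Br3F]^3-: Ligand charges: each oxalate is −2; each bromide is −1; each fluoride is −1. With an overall charge of −3 the manganese centre must be in the +3 oxidation state. Manganese is a group-7 element; Mn(III) is therefore d⁴. Bromide, fluoride, and oxalate are weak-field ligands for a first-row metal, so the complex is high-spin. The t₂g³e_g¹ (high-spin) configuration has an unevenly filled e_g set; the Jahn–Teller theorem predicts a tetragonal distortion (typically axial elongation) to lift the degeneracy.
[MnCl6]^4-: Ligand charges: each chloride is −1. With an overall charge of −4 the manganese centre must be in the +2 oxidation state. Group 7 minus oxidation state 2 gives a d⁵ configuration. Chloride is a weak-field ligand for a first-row metal, so the complex is high-spin. The d⁵ configuration leaves the e_g set evenly filled (or empty) — no strong Jahn–Teller driving force.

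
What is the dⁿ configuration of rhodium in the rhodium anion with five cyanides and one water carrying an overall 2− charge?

Summing ligand charges against the −2 overall charge gives an oxidation state of +3 for rhodium.
Rhodium is a group-9 element; Rh(III) is therefore d⁶.

d⁶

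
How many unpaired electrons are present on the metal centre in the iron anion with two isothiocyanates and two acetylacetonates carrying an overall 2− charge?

4

Summing ligand charges against the −2 overall charge gives an oxidation state of +2 for iron.
Iron is a group-8 element; Fe(II) is therefore d⁶.
Counting donor atoms: 2×isothiocyanate (monodentate) → 2 donors; 2×acetylacetonate (bidentate) → 4 donors. Coordination number = 6.
The spin state decides the count: Acetylacetonate and isothiocyanate are weak-field ligands for a first-row metal, so the complex is high-spin.
An octahedral high-spin d⁶ ion is t₂g⁴e_g², giving 4 unpaired electrons.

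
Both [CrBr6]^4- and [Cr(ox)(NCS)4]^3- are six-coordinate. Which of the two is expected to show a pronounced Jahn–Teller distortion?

[CrBr6]^4-: Ligand charges: each bromide is −1. With an overall charge of −4 the chromium centre must be in the +2 oxidation state. Group 6 minus oxidation state 2 gives a d⁴ configuration. Bromide is a weak-field ligand for a first-row metal, so the complex is high-spin. The t₂g³e_g¹ (high-spin) configuration has an unevenly filled e_g set; the Jahn–Teller theorem predicts a tetragonal distortion (typically axial elongation) to lift the degeneracy.
[Cr(ox)(NCS)4]^3-: Ligand charges: each oxalate is −2; each isothiocyanate is −1. With an overall charge of −3 the chromium centre must be in the +3 oxidation state. Group 6 minus oxidation state 3 gives a d³ configuration. The d³ configuration leaves the e_g set evenly filled (or empty) — no strong Jahn–Teller driving force.

[CrBr6]^4-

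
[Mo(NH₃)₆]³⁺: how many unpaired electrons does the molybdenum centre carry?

3

Summing ligand charges against the +3 overall charge gives an oxidation state of +3 for molybdenum.
Molybdenum is a group-6 element; Mo(III) is therefore d³.
In an octahedral field the d³ configuration is t₂g³e_g⁰ (only one arrangement possible), giving 3 unpaired electrons.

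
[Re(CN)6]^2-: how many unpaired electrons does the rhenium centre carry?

Ligand charges: each cyanide is −1. With an overall charge of −2 the rhenium centre must be in the +4 oxidation state.
Rhenium is a group-7 element; Re(IV) is therefore d³.
In an octahedral field the d³ configuration is t₂g³e_g⁰ (only one arrangement possible), giving 3 unpaired electrons.

3 unpaired electrons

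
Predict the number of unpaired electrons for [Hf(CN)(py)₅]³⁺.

0

Each cyanide is −1; pyridine is neutral; balancing the +3 overall charge requires Hf(IV).
Hafnium is a group-4 element; Hf(IV) is therefore d⁰.
In an octahedral field the d⁰ configuration is t₂g⁰e_g⁰, giving 0 unpaired electrons.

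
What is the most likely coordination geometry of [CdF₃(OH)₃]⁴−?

octahedral

Each fluoride is −1; each hydroxide is −1; balancing the −4 overall charge requires Cd(II).
Cadmium is a group-12 element; Cd(II) is therefore d¹⁰.
With 6 monodentate ligands the coordination number is 6.
Six donors around a single metal centre give an octahedral coordination sphere.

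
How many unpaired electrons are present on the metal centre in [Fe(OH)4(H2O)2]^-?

5

Each hydroxide is −1; water is neutral; balancing the −1 overall charge requires Fe(III).
Group 8 minus oxidation state 3 gives a d⁵ configuration.
The spin state decides the count: Hydroxide is a weak-field ligand for a first-row metal, so the complex is high-spin.
An octahedral high-spin d⁵ ion is t₂g³e_g², giving 5 unpaired electrons.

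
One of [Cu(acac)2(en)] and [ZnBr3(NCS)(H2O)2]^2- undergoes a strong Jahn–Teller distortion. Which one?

[Cu(acac)2(en)]: Summing ligand charges against the 0 overall charge gives an oxidation state of +2 for copper. Group 11 minus oxidation state 2 gives a d⁹ configuration. The t₂g⁶e_g³ configuration has an unevenly filled e_g set; the Jahn–Teller theorem predicts a tetragonal distortion (typically axial elongation) to lift the degeneracy.
[ZnBr3(NCS)(H2O)2]^2-: Each bromide is −1; each isothiocyanate is −1; water is neutral; balancing the −2 overall charge requires Zn(II). Group 12 minus oxidation state 2 gives a d¹⁰ configuration. The d¹⁰ configuration leaves the e_g set evenly filled (or empty) — no strong Jahn–Teller driving force.

[Cu(acac)2(en)]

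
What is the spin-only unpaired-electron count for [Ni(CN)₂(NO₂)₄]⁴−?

2 unpaired electrons

Ligand charges: each cyanide is −1; each nitro (N-bound nitrite) is −1. With an overall charge of −4 the nickel centre must be in the +2 oxidation state.
Group 10 minus oxidation state 2 gives a d⁸ configuration.
In an octahedral field the d⁸ configuration is t₂g⁶e_g² (only one arrangement possible), giving 2 unpaired electrons.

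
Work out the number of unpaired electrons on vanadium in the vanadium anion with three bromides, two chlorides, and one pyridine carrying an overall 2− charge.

2 unpaired electrons

Summing ligand charges against the −2 overall charge gives an oxidation state of +3 for vanadium.
Vanadium is a group-5 element; V(III) is therefore d².
In an octahedral field the d² configuration is t₂g²e_g⁰ (only one arrangement possible), giving 2 unpaired electrons.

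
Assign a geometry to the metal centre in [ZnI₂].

Summing ligand charges against the 0 overall charge gives an oxidation state of +2 for zinc.
Zinc is a group-12 element; Zn(II) is therefore d¹⁰.
With 2 monodentate ligands the coordination number is 2.
A d¹⁰ ion with only two ligands adopts a linear arrangement (sp hybridisation; no CFSE preference).

linear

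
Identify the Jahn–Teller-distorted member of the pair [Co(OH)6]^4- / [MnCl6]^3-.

[MnCl6]^3-

[Co(OH)6]^4-: Each hydroxide is −1; balancing the −4 overall charge requires Co(II). Cobalt is a group-9 element; Co(II) is therefore d⁷. Hydroxide is a weak-field ligand for a first-row metal, so the complex is high-spin. The d⁷ configuration leaves the e_g set evenly filled (or empty) — no strong Jahn–Teller driving force.
[MnCl6]^3-: Summing ligand charges against the −3 overall charge gives an oxidation state of +3 for manganese. Manganese is a group-7 element; Mn(III) is therefore d⁴. Chloride is a weak-field ligand for a first-row metal, so the complex is high-spin. The t₂g³e_g¹ (high-spin) configuration has an unevenly filled e_g set; the Jahn–Teller theorem predicts a tetragonal distortion (typically axial elongation) to lift the degeneracy.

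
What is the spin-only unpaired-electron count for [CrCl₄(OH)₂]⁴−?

Summing ligand charges against the −4 overall charge gives an oxidation state of +2 for chromium.
Group 6 minus oxidation state 2 gives a d⁴ configuration.
The spin state decides the count: Chloride and hydroxide are weak-field ligands for a first-row metal, so the complex is high-spin.
An octahedral high-spin d⁴ ion is t₂g³e_g¹, giving 4 unpaired electrons.

4 unpaired electrons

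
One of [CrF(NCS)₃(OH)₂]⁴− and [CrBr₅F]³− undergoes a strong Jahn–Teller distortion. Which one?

[CrF(NCS)₃(OH)₂]⁴−

[CrF(NCS)₃(OH)₂]⁴−: Ligand charges: each fluoride is −1; each isothiocyanate is −1; each hydroxide is −1. With an overall charge of −4 the chromium centre must be in the +2 oxidation state. Group 6 minus oxidation state 2 gives a d⁴ configuration. Fluoride, hydroxide, and isothiocyanate are weak-field ligands for a first-row metal, so the complex is high-spin. The t₂g³e_g¹ (high-spin) configuration has an unevenly filled e_g set; the Jahn–Teller theorem predicts a tetragonal distortion (typically axial elongation) to lift the degeneracy.
[CrBr₅F]³−: Summing ligand charges against the −3 overall charge gives an oxidation state of +3 for chromium. Chromium is a group-6 element; Cr(III) is therefore d³. The d³ configuration leaves the e_g set evenly filled (or empty) — no strong Jahn–Teller driving force.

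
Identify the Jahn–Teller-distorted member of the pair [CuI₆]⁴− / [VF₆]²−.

[CuI₆]⁴−: Summing ligand charges against the −4 overall charge gives an oxidation state of +2 for copper. Copper is a group-11 element; Cu(II) is therefore d⁹. The t₂g⁶e_g³ configuration has an unevenly filled e_g set; the Jahn–Teller theorem predicts a tetragonal distortion (typically axial elongation) to lift the degeneracy.
[VF₆]²−: Summing ligand charges against the −2 overall charge gives an oxidation state of +4 for vanadium. Vanadium is a group-5 element; V(IV) is therefore d¹. The d¹ configuration leaves the e_g set evenly filled (or empty) — no strong Jahn–Teller driving force.

[CuI₆]⁴−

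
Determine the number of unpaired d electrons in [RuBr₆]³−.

Summing ligand charges against the −3 overall charge gives an oxidation state of +3 for ruthenium.
Ruthenium is a group-8 element; Ru(III) is therefore d⁵.
The spin state decides the count: a 4d ion has a large Δₒ and is invariably low-spin.
An octahedral low-spin d⁵ ion is t₂g⁵e_g⁰, giving 1 unpaired electron.

1 unpaired electron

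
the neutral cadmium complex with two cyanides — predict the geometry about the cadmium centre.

linear

Summing ligand charges against the 0 overall charge gives an oxidation state of +2 for cadmium.
Cadmium is a group-12 element; Cd(II) is therefore d¹⁰.
Coordination number: 2.
A d¹⁰ ion with only two ligands adopts a linear arrangement (sp hybridisation; no CFSE preference).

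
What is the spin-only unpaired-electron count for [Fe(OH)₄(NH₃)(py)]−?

5

Ligand charges: each hydroxide is −1; ammonia is neutral; pyridine is neutral. With an overall charge of −1 the iron centre must be in the +3 oxidation state.
Group 8 minus oxidation state 3 gives a d⁵ configuration.
The spin state decides the count: Hydroxide is a weak-field ligand for a first-row metal, so the complex is high-spin.
An octahedral high-spin d⁵ ion is t₂g³e_g², giving 5 unpaired electrons.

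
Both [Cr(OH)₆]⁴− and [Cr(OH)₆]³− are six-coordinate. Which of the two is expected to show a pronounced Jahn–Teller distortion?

[Cr(OH)₆]⁴−: Each hydroxide is −1; balancing the −4 overall charge requires Cr(II). Cr sits in group 6, so the d-electron count is 6 − 2 = 4. Hydroxide is a weak-field ligand for a first-row metal, so the complex is high-spin. The t₂g³e_g¹ (high-spin) configuration has an unevenly filled e_g set; the Jahn–Teller theorem predicts a tetragonal distortion (typically axial elongation) to lift the degeneracy.
[Cr(OH)₆]³−: Summing ligand charges against the −3 overall charge gives an oxidation state of +3 for chromium. Cr sits in group 6, so the d-electron count is 6 − 3 = 3. The d³ configuration leaves the e_g set evenly filled (or empty) — no strong Jahn–Teller driving force.

[Cr(OH)₆]⁴−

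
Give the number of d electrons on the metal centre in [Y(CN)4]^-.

Each cyanide is −1; balancing the −1 overall charge requires Y(III).
Y sits in group 3, so the d-electron count is 3 − 3 = 0.

d⁰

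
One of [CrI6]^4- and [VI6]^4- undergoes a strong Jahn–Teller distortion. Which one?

[CrI6]^4-

[CrI6]^4-: Ligand charges: each iodide is −1. With an overall charge of −4 the chromium centre must be in the +2 oxidation state. Cr sits in group 6, so the d-electron count is 6 − 2 = 4. Iodide is a weak-field ligand for a first-row metal, so the complex is high-spin. The t₂g³e_g¹ (high-spin) configuration has an unevenly filled e_g set; the Jahn–Teller theorem predicts a tetragonal distortion (typically axial elongation) to lift the degeneracy.
[VI6]^4-: Ligand charges: each iodide is −1. With an overall charge of −4 the vanadium centre must be in the +2 oxidation state. Group 5 minus oxidation state 2 gives a d³ configuration. The d³ configuration leaves the e_g set evenly filled (or empty) — no strong Jahn–Teller driving force.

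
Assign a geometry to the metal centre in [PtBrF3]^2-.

Ligand charges: each bromide is −1; each fluoride is −1. With an overall charge of −2 the platinum centre must be in the +2 oxidation state.
Platinum is a group-10 element; Pt(II) is therefore d⁸.
Coordination number: 4.
A 5d d⁸ ion has a large crystal-field splitting; square planar leaves the high-energy d_{x²−y²} orbital empty and maximises CFSE.

square planar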